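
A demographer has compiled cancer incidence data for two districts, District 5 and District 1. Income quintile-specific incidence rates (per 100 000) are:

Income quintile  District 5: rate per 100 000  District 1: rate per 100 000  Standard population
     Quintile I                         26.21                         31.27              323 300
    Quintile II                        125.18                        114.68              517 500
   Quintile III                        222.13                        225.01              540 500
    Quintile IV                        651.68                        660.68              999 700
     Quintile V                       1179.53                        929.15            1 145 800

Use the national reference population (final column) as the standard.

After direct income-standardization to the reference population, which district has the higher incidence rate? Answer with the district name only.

Standard total = 3 526 800; weights = 0.0917, 0.1467, 0.1533, 0.2835, 0.3249.
District 5: 0.0917×26.21 + 0.1467×125.18 + 0.1533×222.13 + 0.2835×651.68 + 0.3249×1179.53 = 622.7474 per 100 000.
District 1: 0.0917×31.27 + 0.1467×114.68 + 0.1533×225.01 + 0.2835×660.68 + 0.3249×929.15 = 543.3187 per 100 000.

District 5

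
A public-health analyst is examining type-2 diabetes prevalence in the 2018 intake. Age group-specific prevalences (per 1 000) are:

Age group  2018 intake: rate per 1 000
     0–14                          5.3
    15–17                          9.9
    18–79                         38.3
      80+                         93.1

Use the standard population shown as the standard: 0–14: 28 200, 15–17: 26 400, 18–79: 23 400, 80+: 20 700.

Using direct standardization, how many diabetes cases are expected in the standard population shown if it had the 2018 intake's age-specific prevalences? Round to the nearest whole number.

Expected diabetes cases = Σ (standard pop × age-specific rate ÷ 1 000)
= 28 200×5.3/1 000 + 26 400×9.9/1 000 + 23 400×38.3/1 000 + 20 700×93.1/1 000
= 149.46 + 261.36 + 896.22 + 1927.17 = 3234.21.

3234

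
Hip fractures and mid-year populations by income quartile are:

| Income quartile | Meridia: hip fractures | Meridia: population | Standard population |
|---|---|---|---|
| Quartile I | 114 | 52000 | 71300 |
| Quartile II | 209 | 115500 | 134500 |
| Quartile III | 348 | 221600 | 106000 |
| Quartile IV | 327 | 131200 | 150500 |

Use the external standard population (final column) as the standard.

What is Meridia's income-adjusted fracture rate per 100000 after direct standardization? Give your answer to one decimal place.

203.6

Income-specific rates per 100000 for Meridia: 219.23, 180.95, 157.04, 249.24.
Standard total = 462300; weights = 0.1542, 0.2909, 0.2293, 0.3255.
Standardized rate: 0.1542×219.23 + 0.2909×180.95 + 0.2293×157.04 + 0.3255×249.24 = 203.6032 per 100000.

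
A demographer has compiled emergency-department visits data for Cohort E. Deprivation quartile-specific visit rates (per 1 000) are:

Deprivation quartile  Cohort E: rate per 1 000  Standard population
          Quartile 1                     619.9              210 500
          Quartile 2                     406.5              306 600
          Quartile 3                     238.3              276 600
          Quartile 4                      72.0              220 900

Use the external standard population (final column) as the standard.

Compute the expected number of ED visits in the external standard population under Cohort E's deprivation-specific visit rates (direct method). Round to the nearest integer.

336940

Expected ED visits = Σ (standard pop × deprivation-specific rate ÷ 1 000)
= 210 500×619.9/1 000 + 306 600×406.5/1 000 + 276 600×238.3/1 000 + 220 900×72.0/1 000
= 130488.95 + 124632.90 + 65913.78 + 15904.80 = 336940.43.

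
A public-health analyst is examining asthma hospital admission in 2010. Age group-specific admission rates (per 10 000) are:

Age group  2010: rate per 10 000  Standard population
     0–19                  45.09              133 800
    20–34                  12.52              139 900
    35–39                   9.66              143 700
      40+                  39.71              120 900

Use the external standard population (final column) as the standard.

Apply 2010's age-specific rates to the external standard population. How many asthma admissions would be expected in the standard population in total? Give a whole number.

1397

Expected asthma admissions = Σ (standard pop × age-specific rate ÷ 10 000)
= 133 800×45.09/10 000 + 139 900×12.52/10 000 + 143 700×9.66/10 000 + 120 900×39.71/10 000
= 603.30 + 175.15 + 138.81 + 480.09 = 1397.37.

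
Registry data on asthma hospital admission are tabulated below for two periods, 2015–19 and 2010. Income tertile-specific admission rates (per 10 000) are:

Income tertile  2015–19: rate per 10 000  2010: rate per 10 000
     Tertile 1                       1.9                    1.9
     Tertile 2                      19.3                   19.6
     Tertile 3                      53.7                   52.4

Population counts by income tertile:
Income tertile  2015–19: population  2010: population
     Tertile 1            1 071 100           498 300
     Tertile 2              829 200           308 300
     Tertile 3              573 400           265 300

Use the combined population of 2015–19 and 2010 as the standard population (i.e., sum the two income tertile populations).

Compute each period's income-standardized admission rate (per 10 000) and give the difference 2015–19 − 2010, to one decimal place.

0.2

Combined standard total = 3 545 600; weights = 0.4426, 0.3208, 0.2365.
2015–19: 0.4426×1.9 + 0.3208×19.3 + 0.2365×53.7 = 19.7354 per 10 000.
2010: 0.4426×1.9 + 0.3208×19.6 + 0.2365×52.4 = 19.5241 per 10 000.
Difference = 19.7354 − 19.5241 = 0.2113.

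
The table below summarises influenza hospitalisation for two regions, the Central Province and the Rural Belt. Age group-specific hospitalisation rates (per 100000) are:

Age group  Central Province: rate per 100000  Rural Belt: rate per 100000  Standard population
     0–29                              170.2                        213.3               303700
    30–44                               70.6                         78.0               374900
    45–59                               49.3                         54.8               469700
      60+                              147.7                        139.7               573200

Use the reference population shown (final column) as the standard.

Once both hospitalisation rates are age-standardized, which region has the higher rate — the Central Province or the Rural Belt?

Standard total = 1721500; weights = 0.1764, 0.2178, 0.2728, 0.3330.
The Central Province: 0.1764×170.2 + 0.2178×70.6 + 0.2728×49.3 + 0.3330×147.7 = 108.0311 per 100000.
The Rural Belt: 0.1764×213.3 + 0.2178×78.0 + 0.2728×54.8 + 0.3330×139.7 = 116.0831 per 100000.

Rural Belt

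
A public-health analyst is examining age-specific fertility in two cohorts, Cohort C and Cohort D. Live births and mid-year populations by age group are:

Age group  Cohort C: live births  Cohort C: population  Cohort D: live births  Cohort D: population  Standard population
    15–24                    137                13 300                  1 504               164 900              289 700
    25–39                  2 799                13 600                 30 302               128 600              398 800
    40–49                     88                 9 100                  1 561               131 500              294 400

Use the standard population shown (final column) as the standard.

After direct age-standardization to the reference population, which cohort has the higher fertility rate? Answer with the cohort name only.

Age-specific rates per 1 000 for Cohort C: 10.301, 205.809, 9.670.
For Cohort D: 9.121, 235.630, 11.871.
Standard total = 982 900; weights = 0.2947, 0.4057, 0.2995.
Cohort C: 0.2947×10.301 + 0.4057×205.809 + 0.2995×9.670 = 89.4370 per 1 000.
Cohort D: 0.2947×9.121 + 0.4057×235.630 + 0.2995×11.871 = 101.8478 per 1 000.
The crude rates (84.00 vs 78.51) would put Cohort C higher, but that reflects its age composition; once standardized to a common age structure, Cohort D has the higher underlying rate.

Cohort D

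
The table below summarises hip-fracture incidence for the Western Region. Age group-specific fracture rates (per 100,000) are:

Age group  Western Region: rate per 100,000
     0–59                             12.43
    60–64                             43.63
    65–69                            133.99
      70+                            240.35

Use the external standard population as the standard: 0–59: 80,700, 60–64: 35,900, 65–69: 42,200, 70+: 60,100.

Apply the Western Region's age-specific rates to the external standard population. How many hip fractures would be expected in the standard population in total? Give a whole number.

Expected hip fractures = Σ (standard pop × age-specific rate ÷ 100,000)
= 80,700×12.43/100,000 + 35,900×43.63/100,000 + 42,200×133.99/100,000 + 60,100×240.35/100,000
= 10.03 + 15.66 + 56.54 + 144.45 = 226.69.

227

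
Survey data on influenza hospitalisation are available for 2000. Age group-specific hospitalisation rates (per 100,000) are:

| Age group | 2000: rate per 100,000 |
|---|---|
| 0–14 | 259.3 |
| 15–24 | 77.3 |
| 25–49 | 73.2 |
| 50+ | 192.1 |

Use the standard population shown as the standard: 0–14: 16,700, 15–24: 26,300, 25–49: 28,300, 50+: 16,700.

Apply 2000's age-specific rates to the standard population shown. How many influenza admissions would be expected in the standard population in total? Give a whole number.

116

Expected influenza admissions = Σ (standard pop × age-specific rate ÷ 100,000)
= 16,700×259.3/100,000 + 26,300×77.3/100,000 + 28,300×73.2/100,000 + 16,700×192.1/100,000
= 43.30 + 20.33 + 20.72 + 32.08 = 116.43.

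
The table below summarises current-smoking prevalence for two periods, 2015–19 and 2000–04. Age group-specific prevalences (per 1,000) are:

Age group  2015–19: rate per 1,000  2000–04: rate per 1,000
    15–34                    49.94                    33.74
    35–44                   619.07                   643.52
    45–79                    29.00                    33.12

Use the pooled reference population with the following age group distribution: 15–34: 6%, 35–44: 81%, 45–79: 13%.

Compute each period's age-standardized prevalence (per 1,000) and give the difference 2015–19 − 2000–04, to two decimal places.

-19.37

Standard weights: 0.06, 0.81, 0.13.
2015–19: 0.0600×49.94 + 0.8100×619.07 + 0.1300×29.00 = 508.2131 per 1,000.
2000–04: 0.0600×33.74 + 0.8100×643.52 + 0.1300×33.12 = 527.5812 per 1,000.
Difference = 508.2131 − 527.5812 = -19.3681.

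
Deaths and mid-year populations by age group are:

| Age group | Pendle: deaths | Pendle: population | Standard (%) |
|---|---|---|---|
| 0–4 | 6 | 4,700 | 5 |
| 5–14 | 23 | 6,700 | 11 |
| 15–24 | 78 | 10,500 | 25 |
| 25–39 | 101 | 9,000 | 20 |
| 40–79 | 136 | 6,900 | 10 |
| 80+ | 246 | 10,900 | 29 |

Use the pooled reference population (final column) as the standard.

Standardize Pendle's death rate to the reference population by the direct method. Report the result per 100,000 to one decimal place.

1305.9

Age-specific rates per 100,000 for Pendle: 127.66, 343.28, 742.86, 1122.22, 1971.01, 2256.88.
Standard weights: 0.05, 0.11, 0.25, 0.20, 0.10, 0.29.
Standardized rate: 0.0500×127.66 + 0.1100×343.28 + 0.2500×742.86 + 0.2000×1122.22 + 0.1000×1971.01 + 0.2900×2256.88 = 1305.8998 per 100,000.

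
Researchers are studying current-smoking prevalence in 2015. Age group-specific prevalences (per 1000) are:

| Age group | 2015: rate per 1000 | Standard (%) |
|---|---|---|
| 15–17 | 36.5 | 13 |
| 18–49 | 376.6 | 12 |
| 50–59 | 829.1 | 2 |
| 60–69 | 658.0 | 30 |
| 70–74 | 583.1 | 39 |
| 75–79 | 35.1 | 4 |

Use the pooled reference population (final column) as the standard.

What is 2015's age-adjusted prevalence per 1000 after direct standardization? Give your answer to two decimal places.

492.73

Standard weights: 0.13, 0.12, 0.02, 0.30, 0.39, 0.04.
Standardized rate: 0.1300×36.5 + 0.1200×376.6 + 0.0200×829.1 + 0.3000×658.0 + 0.3900×583.1 + 0.0400×35.1 = 492.7320 per 1000.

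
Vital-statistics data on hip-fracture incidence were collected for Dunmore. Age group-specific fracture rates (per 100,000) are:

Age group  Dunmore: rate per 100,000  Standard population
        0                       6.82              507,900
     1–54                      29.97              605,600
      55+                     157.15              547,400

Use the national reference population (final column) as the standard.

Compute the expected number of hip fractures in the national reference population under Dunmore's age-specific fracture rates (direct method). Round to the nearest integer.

1076

Expected hip fractures = Σ (standard pop × age-specific rate ÷ 100,000)
= 507,900×6.82/100,000 + 605,600×29.97/100,000 + 547,400×157.15/100,000
= 34.64 + 181.50 + 860.24 = 1076.38.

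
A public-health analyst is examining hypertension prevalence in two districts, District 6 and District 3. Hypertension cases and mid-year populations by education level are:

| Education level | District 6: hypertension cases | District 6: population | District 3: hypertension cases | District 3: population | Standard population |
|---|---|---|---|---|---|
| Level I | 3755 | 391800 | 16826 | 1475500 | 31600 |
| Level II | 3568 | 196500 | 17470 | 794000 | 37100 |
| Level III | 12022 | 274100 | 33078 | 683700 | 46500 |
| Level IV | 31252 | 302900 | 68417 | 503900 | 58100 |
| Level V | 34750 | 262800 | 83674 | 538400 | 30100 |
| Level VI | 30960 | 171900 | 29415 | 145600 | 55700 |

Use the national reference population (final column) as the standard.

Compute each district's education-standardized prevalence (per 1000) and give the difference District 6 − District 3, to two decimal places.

Education-specific rates per 1000 for District 6: 9.584, 18.158, 43.860, 103.176, 132.230, 180.105.
For District 3: 11.404, 22.003, 48.381, 135.775, 155.412, 202.026.
Standard total = 259100; weights = 0.1220, 0.1432, 0.1795, 0.2242, 0.1162, 0.2150.
District 6: 0.1220×9.584 + 0.1432×18.158 + 0.1795×43.860 + 0.2242×103.176 + 0.1162×132.230 + 0.2150×180.105 = 88.8555 per 1000.
District 3: 0.1220×11.404 + 0.1432×22.003 + 0.1795×48.381 + 0.2242×135.775 + 0.1162×155.412 + 0.2150×202.026 = 105.1549 per 1000.
Difference = 88.8555 − 105.1549 = -16.2994.

-16.30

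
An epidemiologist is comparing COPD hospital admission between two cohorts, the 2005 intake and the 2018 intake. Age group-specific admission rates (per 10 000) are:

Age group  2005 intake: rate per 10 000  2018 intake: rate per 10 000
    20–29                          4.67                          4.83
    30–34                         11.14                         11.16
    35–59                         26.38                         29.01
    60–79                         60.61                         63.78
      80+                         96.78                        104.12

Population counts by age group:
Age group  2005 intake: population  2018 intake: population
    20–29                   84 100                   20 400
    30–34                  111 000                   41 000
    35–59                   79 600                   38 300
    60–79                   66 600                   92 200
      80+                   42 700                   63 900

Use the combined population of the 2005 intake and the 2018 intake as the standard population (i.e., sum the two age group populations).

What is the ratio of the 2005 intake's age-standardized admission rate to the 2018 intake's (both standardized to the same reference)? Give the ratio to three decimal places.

Combined standard total = 639 800; weights = 0.1633, 0.2376, 0.1843, 0.2482, 0.1666.
The 2005 intake: 0.1633×4.67 + 0.2376×11.14 + 0.1843×26.38 + 0.2482×60.61 + 0.1666×96.78 = 39.4391 per 10 000.
The 2018 intake: 0.1633×4.83 + 0.2376×11.16 + 0.1843×29.01 + 0.2482×63.78 + 0.1666×104.12 = 41.9643 per 10 000.
Ratio = 39.4391 ÷ 41.9643 = 0.93982.

0.940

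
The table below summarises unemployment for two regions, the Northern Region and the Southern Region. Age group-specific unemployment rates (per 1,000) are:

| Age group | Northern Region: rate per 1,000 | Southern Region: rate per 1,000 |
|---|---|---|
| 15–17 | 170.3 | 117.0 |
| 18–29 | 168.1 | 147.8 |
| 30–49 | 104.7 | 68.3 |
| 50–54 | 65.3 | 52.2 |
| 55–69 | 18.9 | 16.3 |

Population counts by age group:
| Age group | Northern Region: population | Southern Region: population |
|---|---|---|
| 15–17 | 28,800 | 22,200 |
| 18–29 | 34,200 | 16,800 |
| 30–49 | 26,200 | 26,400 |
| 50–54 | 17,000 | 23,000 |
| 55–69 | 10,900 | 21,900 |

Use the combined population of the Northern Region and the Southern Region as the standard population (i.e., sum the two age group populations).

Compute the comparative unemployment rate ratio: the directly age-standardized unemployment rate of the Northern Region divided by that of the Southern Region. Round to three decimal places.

Combined standard total = 227,400; weights = 0.2243, 0.2243, 0.2313, 0.1759, 0.1442.
The Northern Region: 0.2243×170.3 + 0.2243×168.1 + 0.2313×104.7 + 0.1759×65.3 + 0.1442×18.9 = 114.3252 per 1,000.
The Southern Region: 0.2243×117.0 + 0.2243×147.8 + 0.2313×68.3 + 0.1759×52.2 + 0.1442×16.3 = 86.7195 per 1,000.
Ratio = 114.3252 ÷ 86.7195 = 1.31833.

1.318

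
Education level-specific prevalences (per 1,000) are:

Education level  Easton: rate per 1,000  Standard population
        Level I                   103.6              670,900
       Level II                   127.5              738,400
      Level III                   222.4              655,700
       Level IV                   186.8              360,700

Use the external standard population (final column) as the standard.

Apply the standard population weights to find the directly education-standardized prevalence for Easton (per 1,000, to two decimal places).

Standard total = 2,425,700; weights = 0.2766, 0.3044, 0.2703, 0.1487.
Standardized rate: 0.2766×103.6 + 0.3044×127.5 + 0.2703×222.4 + 0.1487×186.8 = 155.3604 per 1,000.

155.36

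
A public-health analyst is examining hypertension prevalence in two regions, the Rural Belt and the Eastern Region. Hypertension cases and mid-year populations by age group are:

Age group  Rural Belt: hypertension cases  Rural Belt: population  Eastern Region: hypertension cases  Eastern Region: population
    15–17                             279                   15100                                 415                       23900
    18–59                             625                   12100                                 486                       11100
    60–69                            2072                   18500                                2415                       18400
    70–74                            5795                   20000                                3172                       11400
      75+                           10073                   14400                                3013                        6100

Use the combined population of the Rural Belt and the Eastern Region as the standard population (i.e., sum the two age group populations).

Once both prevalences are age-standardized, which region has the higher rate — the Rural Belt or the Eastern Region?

Rural Belt

Age-specific rates per 1000 for the Rural Belt: 18.477, 51.653, 112.000, 289.750, 699.514.
For the Eastern Region: 17.364, 43.784, 131.250, 278.246, 493.934.
Combined standard total = 151000; weights = 0.2583, 0.1536, 0.2444, 0.2079, 0.1358.
The Rural Belt: 0.2583×18.477 + 0.1536×51.653 + 0.2444×112.000 + 0.2079×289.750 + 0.1358×699.514 = 195.2975 per 1000.
The Eastern Region: 0.2583×17.364 + 0.1536×43.784 + 0.2444×131.250 + 0.2079×278.246 + 0.1358×493.934 = 168.2031 per 1000.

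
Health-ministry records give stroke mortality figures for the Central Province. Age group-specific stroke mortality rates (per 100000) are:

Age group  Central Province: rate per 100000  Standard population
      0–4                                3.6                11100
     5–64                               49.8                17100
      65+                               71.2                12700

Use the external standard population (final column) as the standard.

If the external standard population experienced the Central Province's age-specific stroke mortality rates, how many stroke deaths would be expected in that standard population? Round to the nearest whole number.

Expected stroke deaths = Σ (standard pop × age-specific rate ÷ 100000)
= 11100×3.6/100000 + 17100×49.8/100000 + 12700×71.2/100000
= 0.40 + 8.52 + 9.04 = 17.96.

18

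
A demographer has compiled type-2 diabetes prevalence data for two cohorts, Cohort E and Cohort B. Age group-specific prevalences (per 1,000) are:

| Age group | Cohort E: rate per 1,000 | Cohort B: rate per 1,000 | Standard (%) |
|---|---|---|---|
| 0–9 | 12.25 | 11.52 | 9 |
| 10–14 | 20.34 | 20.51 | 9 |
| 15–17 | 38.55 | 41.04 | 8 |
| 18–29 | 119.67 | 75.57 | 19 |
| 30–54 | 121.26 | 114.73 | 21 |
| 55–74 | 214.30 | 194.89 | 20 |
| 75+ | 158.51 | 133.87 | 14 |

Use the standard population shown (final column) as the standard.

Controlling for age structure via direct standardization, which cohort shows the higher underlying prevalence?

Standard weights: 0.09, 0.09, 0.08, 0.19, 0.21, 0.20, 0.14.
Cohort E: 0.0900×12.25 + 0.0900×20.34 + 0.0800×38.55 + 0.1900×119.67 + 0.2100×121.26 + 0.2000×214.30 + 0.1400×158.51 = 119.2704 per 1,000.
Cohort B: 0.0900×11.52 + 0.0900×20.51 + 0.0800×41.04 + 0.1900×75.57 + 0.2100×114.73 + 0.2000×194.89 + 0.1400×133.87 = 102.3373 per 1,000.

Cohort E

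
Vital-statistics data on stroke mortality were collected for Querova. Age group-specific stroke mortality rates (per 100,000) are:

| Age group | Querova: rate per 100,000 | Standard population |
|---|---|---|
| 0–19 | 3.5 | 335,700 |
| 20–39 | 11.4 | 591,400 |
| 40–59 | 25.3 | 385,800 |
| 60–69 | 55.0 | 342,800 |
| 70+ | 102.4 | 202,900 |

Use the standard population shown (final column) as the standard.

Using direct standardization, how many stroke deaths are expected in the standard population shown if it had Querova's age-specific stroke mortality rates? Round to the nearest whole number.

Expected stroke deaths = Σ (standard pop × age-specific rate ÷ 100,000)
= 335,700×3.5/100,000 + 591,400×11.4/100,000 + 385,800×25.3/100,000 + 342,800×55.0/100,000 + 202,900×102.4/100,000
= 11.75 + 67.42 + 97.61 + 188.54 + 207.77 = 573.09.

573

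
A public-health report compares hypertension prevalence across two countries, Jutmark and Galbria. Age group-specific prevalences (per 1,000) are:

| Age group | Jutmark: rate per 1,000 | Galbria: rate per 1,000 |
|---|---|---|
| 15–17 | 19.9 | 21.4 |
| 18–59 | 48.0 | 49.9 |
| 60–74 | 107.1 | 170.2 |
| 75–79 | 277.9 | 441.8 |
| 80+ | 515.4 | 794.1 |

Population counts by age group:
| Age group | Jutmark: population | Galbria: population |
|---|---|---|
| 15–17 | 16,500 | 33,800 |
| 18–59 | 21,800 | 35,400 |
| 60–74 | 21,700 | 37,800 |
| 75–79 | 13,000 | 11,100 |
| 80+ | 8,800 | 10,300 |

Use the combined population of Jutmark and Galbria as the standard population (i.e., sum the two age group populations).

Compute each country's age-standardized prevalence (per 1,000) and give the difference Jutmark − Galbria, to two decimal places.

-62.85

Combined standard total = 210,200; weights = 0.2393, 0.2721, 0.2831, 0.1147, 0.0909.
Jutmark: 0.2393×19.9 + 0.2721×48.0 + 0.2831×107.1 + 0.1147×277.9 + 0.0909×515.4 = 126.8342 per 1,000.
Galbria: 0.2393×21.4 + 0.2721×49.9 + 0.2831×170.2 + 0.1147×441.8 + 0.0909×794.1 = 189.6874 per 1,000.
Difference = 126.8342 − 189.6874 = -62.8532.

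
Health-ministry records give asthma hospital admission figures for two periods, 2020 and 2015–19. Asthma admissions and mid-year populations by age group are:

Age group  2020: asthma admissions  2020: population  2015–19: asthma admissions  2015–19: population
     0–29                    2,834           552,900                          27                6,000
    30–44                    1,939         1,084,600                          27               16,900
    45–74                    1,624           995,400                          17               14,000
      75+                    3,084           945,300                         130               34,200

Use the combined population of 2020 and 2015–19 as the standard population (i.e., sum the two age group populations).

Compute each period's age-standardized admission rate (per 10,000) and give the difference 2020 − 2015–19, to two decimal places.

1.24

Age-specific rates per 10,000 for 2020: 51.26, 17.88, 16.32, 32.62.
For 2015–19: 45.00, 15.98, 12.14, 38.01.
Combined standard total = 3,649,300; weights = 0.1532, 0.3018, 0.2766, 0.2684.
2020: 0.1532×51.26 + 0.3018×17.88 + 0.2766×16.32 + 0.2684×32.62 = 26.5157 per 10,000.
2015–19: 0.1532×45.00 + 0.3018×15.98 + 0.2766×12.14 + 0.2684×38.01 = 25.2755 per 10,000.
Difference = 26.5157 − 25.2755 = 1.2402.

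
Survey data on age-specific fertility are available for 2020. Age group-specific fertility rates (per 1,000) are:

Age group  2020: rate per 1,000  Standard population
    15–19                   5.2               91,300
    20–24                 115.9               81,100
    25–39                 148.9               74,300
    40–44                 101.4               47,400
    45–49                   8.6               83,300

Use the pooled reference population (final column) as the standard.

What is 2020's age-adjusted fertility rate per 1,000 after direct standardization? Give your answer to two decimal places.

Standard total = 377,400; weights = 0.2419, 0.2149, 0.1969, 0.1256, 0.2207.
Standardized rate: 0.2419×5.2 + 0.2149×115.9 + 0.1969×148.9 + 0.1256×101.4 + 0.2207×8.6 = 70.1120 per 1,000.

70.11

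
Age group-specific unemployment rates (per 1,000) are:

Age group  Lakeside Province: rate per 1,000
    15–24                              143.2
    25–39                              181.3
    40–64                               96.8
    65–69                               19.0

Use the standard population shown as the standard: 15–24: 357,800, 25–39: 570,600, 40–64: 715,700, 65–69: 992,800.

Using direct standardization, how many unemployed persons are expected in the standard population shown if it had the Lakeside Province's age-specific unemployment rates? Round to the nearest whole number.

Expected unemployed persons = Σ (standard pop × age-specific rate ÷ 1,000)
= 357,800×143.2/1,000 + 570,600×181.3/1,000 + 715,700×96.8/1,000 + 992,800×19.0/1,000
= 51236.96 + 103449.78 + 69279.76 + 18863.20 = 242829.70.

242830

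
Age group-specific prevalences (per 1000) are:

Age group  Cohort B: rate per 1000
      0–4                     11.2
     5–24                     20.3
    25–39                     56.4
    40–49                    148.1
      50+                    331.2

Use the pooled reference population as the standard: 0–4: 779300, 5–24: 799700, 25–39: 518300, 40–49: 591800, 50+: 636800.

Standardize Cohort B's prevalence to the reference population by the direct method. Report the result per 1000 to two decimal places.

106.06

Standard total = 3325900; weights = 0.2343, 0.2404, 0.1558, 0.1779, 0.1915.
Standardized rate: 0.2343×11.2 + 0.2404×20.3 + 0.1558×56.4 + 0.1779×148.1 + 0.1915×331.2 = 106.0609 per 1000.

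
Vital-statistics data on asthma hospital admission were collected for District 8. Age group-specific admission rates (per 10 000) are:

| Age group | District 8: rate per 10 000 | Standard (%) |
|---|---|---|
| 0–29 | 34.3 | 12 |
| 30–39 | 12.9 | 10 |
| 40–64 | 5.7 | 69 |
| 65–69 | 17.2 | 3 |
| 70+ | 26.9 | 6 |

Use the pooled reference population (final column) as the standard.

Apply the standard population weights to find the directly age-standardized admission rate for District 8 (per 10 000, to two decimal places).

11.47

Standard weights: 0.12, 0.10, 0.69, 0.03, 0.06.
Standardized rate: 0.1200×34.3 + 0.1000×12.9 + 0.6900×5.7 + 0.0300×17.2 + 0.0600×26.9 = 11.4690 per 10 000.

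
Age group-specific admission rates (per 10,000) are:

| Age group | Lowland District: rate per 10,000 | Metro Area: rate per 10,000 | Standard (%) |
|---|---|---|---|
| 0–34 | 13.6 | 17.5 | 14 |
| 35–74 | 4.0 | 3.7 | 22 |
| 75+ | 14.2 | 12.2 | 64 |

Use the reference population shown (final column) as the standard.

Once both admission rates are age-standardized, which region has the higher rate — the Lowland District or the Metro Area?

Lowland District

Standard weights: 0.14, 0.22, 0.64.
The Lowland District: 0.1400×13.6 + 0.2200×4.0 + 0.6400×14.2 = 11.8720 per 10,000.
The Metro Area: 0.1400×17.5 + 0.2200×3.7 + 0.6400×12.2 = 11.0720 per 10,000.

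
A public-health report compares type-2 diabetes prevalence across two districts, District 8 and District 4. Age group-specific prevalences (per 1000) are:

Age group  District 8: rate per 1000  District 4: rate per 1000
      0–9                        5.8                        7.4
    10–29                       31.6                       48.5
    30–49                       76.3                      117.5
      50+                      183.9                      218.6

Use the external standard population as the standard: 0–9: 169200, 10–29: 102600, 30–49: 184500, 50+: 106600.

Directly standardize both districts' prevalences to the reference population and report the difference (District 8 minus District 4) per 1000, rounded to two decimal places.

-23.64

Standard total = 562900; weights = 0.3006, 0.1823, 0.3278, 0.1894.
District 8: 0.3006×5.8 + 0.1823×31.6 + 0.3278×76.3 + 0.1894×183.9 = 67.3381 per 1000.
District 4: 0.3006×7.4 + 0.1823×48.5 + 0.3278×117.5 + 0.1894×218.6 = 90.9748 per 1000.
Difference = 67.3381 − 90.9748 = -23.6367.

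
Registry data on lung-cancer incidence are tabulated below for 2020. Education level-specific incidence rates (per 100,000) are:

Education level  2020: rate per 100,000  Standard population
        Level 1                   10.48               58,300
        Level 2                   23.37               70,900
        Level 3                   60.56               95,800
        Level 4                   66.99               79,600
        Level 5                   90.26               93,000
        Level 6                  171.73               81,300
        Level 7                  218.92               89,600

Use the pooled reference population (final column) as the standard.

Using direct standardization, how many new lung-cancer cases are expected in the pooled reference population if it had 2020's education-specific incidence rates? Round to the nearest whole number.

554

Expected new lung-cancer cases = Σ (standard pop × education-specific rate ÷ 100,000)
= 58,300×10.48/100,000 + 70,900×23.37/100,000 + 95,800×60.56/100,000 + 79,600×66.99/100,000 + 93,000×90.26/100,000 + 81,300×171.73/100,000 + 89,600×218.92/100,000
= 6.11 + 16.57 + 58.02 + 53.32 + 83.94 + 139.62 + 196.15 = 553.73.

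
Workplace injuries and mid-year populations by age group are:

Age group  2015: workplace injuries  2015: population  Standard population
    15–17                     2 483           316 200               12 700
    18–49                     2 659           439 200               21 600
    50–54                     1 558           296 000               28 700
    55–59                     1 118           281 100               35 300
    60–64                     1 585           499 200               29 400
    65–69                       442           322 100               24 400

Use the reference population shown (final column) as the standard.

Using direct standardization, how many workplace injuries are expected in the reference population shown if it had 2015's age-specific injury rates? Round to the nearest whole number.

Age-specific rates per 10 000 for 2015: 78.53, 60.54, 52.64, 39.77, 31.75, 13.72.
Expected workplace injuries = Σ (standard pop × age-specific rate ÷ 10 000)
= 12 700×78.53/10 000 + 21 600×60.54/10 000 + 28 700×52.64/10 000 + 35 300×39.77/10 000 + 29 400×31.75/10 000 + 24 400×13.72/10 000
= 99.73 + 130.77 + 151.06 + 140.40 + 93.35 + 33.48 = 648.79.

649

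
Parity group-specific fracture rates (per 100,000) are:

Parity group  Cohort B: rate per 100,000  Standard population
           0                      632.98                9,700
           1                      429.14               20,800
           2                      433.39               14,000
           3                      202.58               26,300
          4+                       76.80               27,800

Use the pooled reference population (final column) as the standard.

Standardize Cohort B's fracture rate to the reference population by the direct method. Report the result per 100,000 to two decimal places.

290.02

Standard total = 98,600; weights = 0.0984, 0.2110, 0.1420, 0.2667, 0.2819.
Standardized rate: 0.0984×632.98 + 0.2110×429.14 + 0.1420×433.39 + 0.2667×202.58 + 0.2819×76.80 = 290.0241 per 100,000.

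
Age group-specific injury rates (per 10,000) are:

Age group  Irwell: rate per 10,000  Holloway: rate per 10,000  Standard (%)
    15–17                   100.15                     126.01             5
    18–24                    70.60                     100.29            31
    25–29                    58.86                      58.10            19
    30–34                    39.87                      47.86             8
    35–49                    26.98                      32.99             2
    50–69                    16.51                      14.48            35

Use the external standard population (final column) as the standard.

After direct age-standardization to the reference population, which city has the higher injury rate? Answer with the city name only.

Holloway

Standard weights: 0.05, 0.31, 0.19, 0.08, 0.02, 0.35.
Irwell: 0.0500×100.15 + 0.3100×70.60 + 0.1900×58.86 + 0.0800×39.87 + 0.0200×26.98 + 0.3500×16.51 = 47.5846 per 10,000.
Holloway: 0.0500×126.01 + 0.3100×100.29 + 0.1900×58.10 + 0.0800×47.86 + 0.0200×32.99 + 0.3500×14.48 = 57.9860 per 10,000.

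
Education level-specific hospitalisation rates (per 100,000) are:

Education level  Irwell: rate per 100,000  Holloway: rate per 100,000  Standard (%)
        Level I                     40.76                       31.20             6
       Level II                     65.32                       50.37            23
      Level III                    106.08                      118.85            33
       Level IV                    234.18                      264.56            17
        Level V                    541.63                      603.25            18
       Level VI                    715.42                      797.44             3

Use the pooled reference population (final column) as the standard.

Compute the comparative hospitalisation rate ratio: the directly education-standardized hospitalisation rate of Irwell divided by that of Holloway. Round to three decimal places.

0.918

Standard weights: 0.06, 0.23, 0.33, 0.17, 0.18, 0.03.
Irwell: 0.0600×40.76 + 0.2300×65.32 + 0.3300×106.08 + 0.1700×234.18 + 0.1800×541.63 + 0.0300×715.42 = 211.2422 per 100,000.
Holloway: 0.0600×31.20 + 0.2300×50.37 + 0.3300×118.85 + 0.1700×264.56 + 0.1800×603.25 + 0.0300×797.44 = 230.1610 per 100,000.
Ratio = 211.2422 ÷ 230.1610 = 0.91780.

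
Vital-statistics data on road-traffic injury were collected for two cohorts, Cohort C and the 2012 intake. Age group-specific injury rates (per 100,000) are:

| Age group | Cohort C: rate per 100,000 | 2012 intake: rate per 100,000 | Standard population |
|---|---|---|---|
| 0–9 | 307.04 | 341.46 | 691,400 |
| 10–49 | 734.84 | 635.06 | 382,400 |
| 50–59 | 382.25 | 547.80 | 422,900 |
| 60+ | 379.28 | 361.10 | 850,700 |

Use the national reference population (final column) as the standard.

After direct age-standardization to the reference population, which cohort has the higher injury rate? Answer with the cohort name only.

2012 intake

Standard total = 2,347,400; weights = 0.2945, 0.1629, 0.1802, 0.3624.
Cohort C: 0.2945×307.04 + 0.1629×734.84 + 0.1802×382.25 + 0.3624×379.28 = 416.4596 per 100,000.
The 2012 intake: 0.2945×341.46 + 0.1629×635.06 + 0.1802×547.80 + 0.3624×361.10 = 433.5796 per 100,000.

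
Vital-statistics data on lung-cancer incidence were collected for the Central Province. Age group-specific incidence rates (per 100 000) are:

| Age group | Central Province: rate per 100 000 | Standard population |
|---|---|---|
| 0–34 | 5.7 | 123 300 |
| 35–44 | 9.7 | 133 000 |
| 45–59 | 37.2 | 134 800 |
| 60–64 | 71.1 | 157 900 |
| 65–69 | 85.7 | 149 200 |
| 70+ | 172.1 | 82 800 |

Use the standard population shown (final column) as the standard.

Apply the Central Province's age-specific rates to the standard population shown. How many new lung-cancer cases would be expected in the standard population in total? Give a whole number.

453

Expected new lung-cancer cases = Σ (standard pop × age-specific rate ÷ 100 000)
= 123 300×5.7/100 000 + 133 000×9.7/100 000 + 134 800×37.2/100 000 + 157 900×71.1/100 000 + 149 200×85.7/100 000 + 82 800×172.1/100 000
= 7.03 + 12.90 + 50.15 + 112.27 + 127.86 + 142.50 = 452.70.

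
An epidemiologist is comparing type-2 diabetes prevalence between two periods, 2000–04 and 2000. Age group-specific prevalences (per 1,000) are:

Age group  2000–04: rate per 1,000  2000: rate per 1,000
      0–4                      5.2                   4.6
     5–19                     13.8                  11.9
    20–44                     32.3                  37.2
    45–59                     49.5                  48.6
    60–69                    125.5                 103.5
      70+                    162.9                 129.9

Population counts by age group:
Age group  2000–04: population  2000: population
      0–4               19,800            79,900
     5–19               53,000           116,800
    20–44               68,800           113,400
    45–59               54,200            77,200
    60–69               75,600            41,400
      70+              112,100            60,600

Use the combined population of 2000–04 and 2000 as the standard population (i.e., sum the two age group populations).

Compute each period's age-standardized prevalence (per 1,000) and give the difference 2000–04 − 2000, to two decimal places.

Combined standard total = 872,800; weights = 0.1142, 0.1945, 0.2088, 0.1505, 0.1341, 0.1979.
2000–04: 0.1142×5.2 + 0.1945×13.8 + 0.2088×32.3 + 0.1505×49.5 + 0.1341×125.5 + 0.1979×162.9 = 66.5300 per 1,000.
2000: 0.1142×4.6 + 0.1945×11.9 + 0.2088×37.2 + 0.1505×48.6 + 0.1341×103.5 + 0.1979×129.9 = 57.5004 per 1,000.
Difference = 66.5300 − 57.5004 = 9.0296.

9.03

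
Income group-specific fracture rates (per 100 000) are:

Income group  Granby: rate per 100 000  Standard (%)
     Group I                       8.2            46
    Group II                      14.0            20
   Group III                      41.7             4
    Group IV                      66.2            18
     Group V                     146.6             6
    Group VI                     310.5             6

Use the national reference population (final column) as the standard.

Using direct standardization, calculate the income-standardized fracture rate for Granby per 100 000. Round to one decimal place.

47.6

Standard weights: 0.46, 0.20, 0.04, 0.18, 0.06, 0.06.
Standardized rate: 0.4600×8.2 + 0.2000×14.0 + 0.0400×41.7 + 0.1800×66.2 + 0.0600×146.6 + 0.0600×310.5 = 47.5820 per 100 000.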